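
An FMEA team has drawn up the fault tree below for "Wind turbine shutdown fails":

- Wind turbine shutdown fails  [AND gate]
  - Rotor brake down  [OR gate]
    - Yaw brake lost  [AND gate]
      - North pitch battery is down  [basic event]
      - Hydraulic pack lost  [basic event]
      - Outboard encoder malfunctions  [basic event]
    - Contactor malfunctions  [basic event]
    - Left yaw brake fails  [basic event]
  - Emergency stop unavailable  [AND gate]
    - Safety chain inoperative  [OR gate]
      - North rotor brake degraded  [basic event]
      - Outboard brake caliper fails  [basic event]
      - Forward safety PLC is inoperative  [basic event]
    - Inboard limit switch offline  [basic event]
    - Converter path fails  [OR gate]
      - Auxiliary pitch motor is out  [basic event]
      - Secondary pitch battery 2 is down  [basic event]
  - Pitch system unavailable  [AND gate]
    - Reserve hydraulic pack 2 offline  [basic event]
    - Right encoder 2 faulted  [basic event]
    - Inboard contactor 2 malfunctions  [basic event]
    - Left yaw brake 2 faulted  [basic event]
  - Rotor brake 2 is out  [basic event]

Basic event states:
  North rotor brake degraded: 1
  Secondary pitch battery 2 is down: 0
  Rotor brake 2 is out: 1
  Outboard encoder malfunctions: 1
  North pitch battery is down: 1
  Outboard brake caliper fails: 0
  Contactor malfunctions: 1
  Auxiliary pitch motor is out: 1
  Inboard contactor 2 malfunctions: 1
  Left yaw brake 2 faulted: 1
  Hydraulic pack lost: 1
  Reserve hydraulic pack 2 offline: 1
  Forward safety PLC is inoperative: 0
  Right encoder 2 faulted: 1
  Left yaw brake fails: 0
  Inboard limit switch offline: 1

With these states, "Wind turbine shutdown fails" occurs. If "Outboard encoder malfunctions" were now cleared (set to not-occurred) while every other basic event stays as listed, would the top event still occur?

Counterfactual: set "Outboard encoder malfunctions" to not occurred.
Yaw brake lost [AND]: North pitch battery is down=occurs, Hydraulic pack lost=occurs, Outboard encoder malfunctions=not → not all inputs occur → does not occur.
Rotor brake down [OR]: Yaw brake lost=not, Contactor malfunctions=occurs, Left yaw brake fails=not → at least one input occurs → occurs.
Safety chain inoperative [OR]: North rotor brake degraded=occurs, Outboard brake caliper fails=not, Forward safety PLC is inoperative=not → at least one input occurs → occurs.
Converter path fails [OR]: Auxiliary pitch motor is out=occurs, Secondary pitch battery 2 is down=not → at least one input occurs → occurs.
Emergency stop unavailable [AND]: Safety chain inoperative=occurs, Inboard limit switch offline=occurs, Converter path fails=occurs → all inputs occur → occurs.
Pitch system unavailable [AND]: Reserve hydraulic pack 2 offline=occurs, Right encoder 2 faulted=occurs, Inboard contactor 2 malfunctions=occurs, Left yaw brake 2 faulted=occurs → all inputs occur → occurs.
Wind turbine shutdown fails [AND]: Rotor brake down=occurs, Emergency stop unavailable=occurs, Pitch system unavailable=occurs, Rotor brake 2 is out=occurs → all inputs occur → occurs.

Yes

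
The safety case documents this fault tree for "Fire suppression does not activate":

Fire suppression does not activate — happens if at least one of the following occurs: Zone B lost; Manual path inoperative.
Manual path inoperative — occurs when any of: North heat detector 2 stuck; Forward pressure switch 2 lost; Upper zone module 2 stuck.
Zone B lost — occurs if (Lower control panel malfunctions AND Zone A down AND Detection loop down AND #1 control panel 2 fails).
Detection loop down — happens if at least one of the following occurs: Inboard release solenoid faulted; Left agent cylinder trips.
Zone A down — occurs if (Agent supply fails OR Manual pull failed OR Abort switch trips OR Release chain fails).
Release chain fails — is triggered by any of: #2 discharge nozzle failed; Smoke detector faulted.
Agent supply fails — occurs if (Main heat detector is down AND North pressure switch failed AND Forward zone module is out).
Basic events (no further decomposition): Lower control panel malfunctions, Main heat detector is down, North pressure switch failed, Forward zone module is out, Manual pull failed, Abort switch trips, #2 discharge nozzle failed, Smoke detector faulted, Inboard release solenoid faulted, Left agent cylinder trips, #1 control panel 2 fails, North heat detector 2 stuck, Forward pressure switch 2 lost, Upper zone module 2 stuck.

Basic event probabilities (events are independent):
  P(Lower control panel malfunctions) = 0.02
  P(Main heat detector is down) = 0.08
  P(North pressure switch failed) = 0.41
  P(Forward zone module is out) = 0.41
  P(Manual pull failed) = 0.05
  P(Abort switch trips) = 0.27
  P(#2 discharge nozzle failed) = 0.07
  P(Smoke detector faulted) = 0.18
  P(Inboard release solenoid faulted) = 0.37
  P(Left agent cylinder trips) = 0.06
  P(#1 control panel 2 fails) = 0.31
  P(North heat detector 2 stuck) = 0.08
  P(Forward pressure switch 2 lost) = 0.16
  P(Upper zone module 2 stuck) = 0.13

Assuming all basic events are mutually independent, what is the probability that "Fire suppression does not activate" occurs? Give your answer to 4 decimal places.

0.3285

P(Agent supply fails) [AND] = 0.08 × 0.41 × 0.41 = 0.013448
P(Release chain fails) [OR] = 1 − (1−0.07) × (1−0.18) = 0.237400
P(Zone A down) [OR] = 1 − (1−0.013448) × (1−0.05) × (1−0.27) × (1−0.237400) = 0.478249
P(Detection loop down) [OR] = 1 − (1−0.37) × (1−0.06) = 0.407800
P(Zone B lost) [AND] = 0.02 × 0.478249 × 0.407800 × 0.31 = 0.001209
P(Manual path inoperative) [OR] = 1 − (1−0.08) × (1−0.16) × (1−0.13) = 0.327664
P(Fire suppression does not activate) [OR] = 1 − (1−0.001209) × (1−0.327664) = 0.328477
Rounded to 4 decimal places: P(Fire suppression does not activate) ≈ 0.3285.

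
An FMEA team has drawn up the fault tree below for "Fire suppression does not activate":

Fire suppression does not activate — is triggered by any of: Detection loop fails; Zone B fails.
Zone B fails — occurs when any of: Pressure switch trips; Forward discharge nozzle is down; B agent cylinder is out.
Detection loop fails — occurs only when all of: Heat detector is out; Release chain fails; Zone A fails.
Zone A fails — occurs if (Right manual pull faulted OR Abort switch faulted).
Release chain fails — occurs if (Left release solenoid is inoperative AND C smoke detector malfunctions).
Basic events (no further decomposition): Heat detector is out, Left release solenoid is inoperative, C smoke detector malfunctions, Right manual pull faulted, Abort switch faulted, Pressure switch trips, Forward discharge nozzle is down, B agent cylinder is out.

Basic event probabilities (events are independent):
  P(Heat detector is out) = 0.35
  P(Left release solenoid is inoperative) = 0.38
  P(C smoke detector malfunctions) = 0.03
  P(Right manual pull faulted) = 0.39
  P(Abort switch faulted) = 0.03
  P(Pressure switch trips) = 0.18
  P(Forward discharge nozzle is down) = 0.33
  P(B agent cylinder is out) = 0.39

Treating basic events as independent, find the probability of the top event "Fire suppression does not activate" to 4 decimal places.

0.6654

P(Release chain fails) [AND] = 0.38 × 0.03 = 0.011400
P(Zone A fails) [OR] = 1 − (1−0.39) × (1−0.03) = 0.408300
P(Detection loop fails) [AND] = 0.35 × 0.011400 × 0.408300 = 0.001629
P(Zone B fails) [OR] = 1 − (1−0.18) × (1−0.33) × (1−0.39) = 0.664866
P(Fire suppression does not activate) [OR] = 1 − (1−0.001629) × (1−0.664866) = 0.665412
Rounded to 4 decimal places: P(Fire suppression does not activate) ≈ 0.6654.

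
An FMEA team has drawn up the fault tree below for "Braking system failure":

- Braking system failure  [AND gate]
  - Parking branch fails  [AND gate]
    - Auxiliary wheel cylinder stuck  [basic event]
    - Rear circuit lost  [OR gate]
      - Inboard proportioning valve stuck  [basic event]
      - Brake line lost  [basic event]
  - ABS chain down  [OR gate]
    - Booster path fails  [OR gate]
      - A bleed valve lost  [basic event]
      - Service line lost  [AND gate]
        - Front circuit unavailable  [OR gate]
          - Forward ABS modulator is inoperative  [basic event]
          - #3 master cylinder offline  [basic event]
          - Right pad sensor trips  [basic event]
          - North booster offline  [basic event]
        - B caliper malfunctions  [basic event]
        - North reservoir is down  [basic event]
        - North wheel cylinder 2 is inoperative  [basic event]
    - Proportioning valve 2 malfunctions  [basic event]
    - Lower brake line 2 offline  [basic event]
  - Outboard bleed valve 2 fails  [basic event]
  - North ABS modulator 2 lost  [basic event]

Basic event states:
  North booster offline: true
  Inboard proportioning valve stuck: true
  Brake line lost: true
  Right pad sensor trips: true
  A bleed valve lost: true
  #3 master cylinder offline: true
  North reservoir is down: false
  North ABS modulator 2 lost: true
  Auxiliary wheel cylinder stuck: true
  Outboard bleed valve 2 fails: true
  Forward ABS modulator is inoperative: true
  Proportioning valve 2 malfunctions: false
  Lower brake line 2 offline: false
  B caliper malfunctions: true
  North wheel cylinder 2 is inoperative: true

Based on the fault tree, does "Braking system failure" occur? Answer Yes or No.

Rear circuit lost [OR]: Inboard proportioning valve stuck=occurs, Brake line lost=occurs → at least one input occurs → occurs.
Parking branch fails [AND]: Auxiliary wheel cylinder stuck=occurs, Rear circuit lost=occurs → all inputs occur → occurs.
Front circuit unavailable [OR]: Forward ABS modulator is inoperative=occurs, #3 master cylinder offline=occurs, Right pad sensor trips=occurs, North booster offline=occurs → at least one input occurs → occurs.
Service line lost [AND]: Front circuit unavailable=occurs, B caliper malfunctions=occurs, North reservoir is down=not, North wheel cylinder 2 is inoperative=occurs → not all inputs occur → does not occur.
Booster path fails [OR]: A bleed valve lost=occurs, Service line lost=not → at least one input occurs → occurs.
ABS chain down [OR]: Booster path fails=occurs, Proportioning valve 2 malfunctions=not, Lower brake line 2 offline=not → at least one input occurs → occurs.
Braking system failure [AND]: Parking branch fails=occurs, ABS chain down=occurs, Outboard bleed valve 2 fails=occurs, North ABS modulator 2 lost=occurs → all inputs occur → occurs.

Yes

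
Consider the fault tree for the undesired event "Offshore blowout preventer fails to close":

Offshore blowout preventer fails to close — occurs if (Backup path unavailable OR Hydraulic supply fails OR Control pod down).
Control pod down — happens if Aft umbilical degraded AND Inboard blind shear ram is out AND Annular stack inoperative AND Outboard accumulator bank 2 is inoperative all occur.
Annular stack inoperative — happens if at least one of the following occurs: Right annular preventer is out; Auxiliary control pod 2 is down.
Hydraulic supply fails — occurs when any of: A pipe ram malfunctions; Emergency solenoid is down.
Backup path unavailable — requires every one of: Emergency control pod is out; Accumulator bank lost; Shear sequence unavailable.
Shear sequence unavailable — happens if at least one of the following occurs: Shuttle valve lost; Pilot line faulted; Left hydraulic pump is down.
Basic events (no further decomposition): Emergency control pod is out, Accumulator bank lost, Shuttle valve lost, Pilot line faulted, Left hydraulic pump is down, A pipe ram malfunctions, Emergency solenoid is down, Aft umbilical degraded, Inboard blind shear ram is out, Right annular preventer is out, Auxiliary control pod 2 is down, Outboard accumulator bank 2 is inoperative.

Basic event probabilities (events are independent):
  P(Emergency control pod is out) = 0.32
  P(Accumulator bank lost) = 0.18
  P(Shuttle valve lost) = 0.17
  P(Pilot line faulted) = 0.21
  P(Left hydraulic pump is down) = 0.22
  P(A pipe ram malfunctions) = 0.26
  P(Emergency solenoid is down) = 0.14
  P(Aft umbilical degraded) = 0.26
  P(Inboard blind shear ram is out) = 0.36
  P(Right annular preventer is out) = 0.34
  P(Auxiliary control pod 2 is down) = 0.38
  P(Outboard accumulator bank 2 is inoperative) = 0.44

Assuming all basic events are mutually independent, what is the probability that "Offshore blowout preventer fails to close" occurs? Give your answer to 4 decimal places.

P(Shear sequence unavailable) [OR] = 1 − (1−0.17) × (1−0.21) × (1−0.22) = 0.488554
P(Backup path unavailable) [AND] = 0.32 × 0.18 × 0.488554 = 0.028141
P(Hydraulic supply fails) [OR] = 1 − (1−0.26) × (1−0.14) = 0.363600
P(Annular stack inoperative) [OR] = 1 − (1−0.34) × (1−0.38) = 0.590800
P(Control pod down) [AND] = 0.26 × 0.36 × 0.590800 × 0.44 = 0.024332
P(Offshore blowout preventer fails to close) [OR] = 1 − (1−0.028141) × (1−0.363600) × (1−0.024332) = 0.396558
Rounded to 4 decimal places: P(Offshore blowout preventer fails to close) ≈ 0.3966.

0.3966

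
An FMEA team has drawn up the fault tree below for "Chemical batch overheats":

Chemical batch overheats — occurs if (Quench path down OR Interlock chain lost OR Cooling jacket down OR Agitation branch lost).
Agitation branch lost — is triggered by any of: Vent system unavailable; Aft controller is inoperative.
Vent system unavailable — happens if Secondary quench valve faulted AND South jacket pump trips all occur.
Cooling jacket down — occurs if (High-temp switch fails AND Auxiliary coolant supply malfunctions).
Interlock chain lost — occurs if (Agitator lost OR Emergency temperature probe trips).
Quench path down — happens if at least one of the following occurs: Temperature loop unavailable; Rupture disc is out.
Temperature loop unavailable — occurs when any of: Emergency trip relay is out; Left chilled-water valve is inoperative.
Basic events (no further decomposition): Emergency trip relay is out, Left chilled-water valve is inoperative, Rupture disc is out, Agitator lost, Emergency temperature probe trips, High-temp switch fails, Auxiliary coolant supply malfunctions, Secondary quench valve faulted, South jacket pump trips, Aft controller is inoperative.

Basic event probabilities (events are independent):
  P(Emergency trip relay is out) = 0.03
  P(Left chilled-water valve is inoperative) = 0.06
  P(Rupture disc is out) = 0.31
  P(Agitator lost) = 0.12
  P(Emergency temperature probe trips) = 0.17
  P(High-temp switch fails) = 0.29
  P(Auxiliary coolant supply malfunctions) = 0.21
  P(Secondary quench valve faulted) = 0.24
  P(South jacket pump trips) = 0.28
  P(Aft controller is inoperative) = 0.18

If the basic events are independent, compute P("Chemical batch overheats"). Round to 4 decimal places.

0.6699

P(Temperature loop unavailable) [OR] = 1 − (1−0.03) × (1−0.06) = 0.088200
P(Quench path down) [OR] = 1 − (1−0.088200) × (1−0.31) = 0.370858
P(Interlock chain lost) [OR] = 1 − (1−0.12) × (1−0.17) = 0.269600
P(Cooling jacket down) [AND] = 0.29 × 0.21 = 0.060900
P(Vent system unavailable) [AND] = 0.24 × 0.28 = 0.067200
P(Agitation branch lost) [OR] = 1 − (1−0.067200) × (1−0.18) = 0.235104
P(Chemical batch overheats) [OR] = 1 − (1−0.370858) × (1−0.269600) × (1−0.060900) × (1−0.235104) = 0.669917
Rounded to 4 decimal places: P(Chemical batch overheats) ≈ 0.6699.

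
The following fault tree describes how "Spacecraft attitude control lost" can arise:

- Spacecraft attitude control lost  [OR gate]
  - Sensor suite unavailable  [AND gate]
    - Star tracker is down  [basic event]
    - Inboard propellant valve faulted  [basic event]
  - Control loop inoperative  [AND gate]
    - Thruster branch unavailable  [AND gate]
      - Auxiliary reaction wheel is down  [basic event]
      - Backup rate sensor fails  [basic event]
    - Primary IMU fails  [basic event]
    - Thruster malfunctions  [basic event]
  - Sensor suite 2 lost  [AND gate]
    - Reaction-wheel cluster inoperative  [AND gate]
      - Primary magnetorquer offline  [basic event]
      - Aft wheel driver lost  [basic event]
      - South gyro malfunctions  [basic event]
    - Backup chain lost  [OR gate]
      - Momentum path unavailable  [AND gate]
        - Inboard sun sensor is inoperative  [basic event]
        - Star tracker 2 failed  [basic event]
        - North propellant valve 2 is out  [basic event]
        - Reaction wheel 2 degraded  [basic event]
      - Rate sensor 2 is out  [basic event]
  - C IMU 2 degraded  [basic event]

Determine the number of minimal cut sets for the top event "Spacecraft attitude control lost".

Sensor suite unavailable [AND]: one cut set from each child combined → 1 × 1 = 1 cut set(s).
Thruster branch unavailable [AND]: one cut set from each child combined → 1 × 1 = 1 cut set(s).
Control loop inoperative [AND]: one cut set from each child combined → 1 × 1 × 1 = 1 cut set(s).
Reaction-wheel cluster inoperative [AND]: one cut set from each child combined → 1 × 1 × 1 = 1 cut set(s).
Momentum path unavailable [AND]: one cut set from each child combined → 1 × 1 × 1 × 1 = 1 cut set(s).
Backup chain lost [OR]: union of children's cut sets → 2 cut set(s).
Sensor suite 2 lost [AND]: one cut set from each child combined → 1 × 2 = 2 cut set(s).
Spacecraft attitude control lost [OR]: union of children's cut sets → 5 cut set(s).
Minimal cut sets: {Inboard propellant valve faulted, Star tracker is down}; {Auxiliary reaction wheel is down, Backup rate sensor fails, Primary IMU fails, Thruster malfunctions}; {Aft wheel driver lost, Inboard sun sensor is inoperative, North propellant valve 2 is out, Primary magnetorquer offline, Reaction wheel 2 degraded, South gyro malfunctions, Star tracker 2 failed}; {Aft wheel driver lost, Primary magnetorquer offline, Rate sensor 2 is out, South gyro malfunctions}; {C IMU 2 degraded}.

5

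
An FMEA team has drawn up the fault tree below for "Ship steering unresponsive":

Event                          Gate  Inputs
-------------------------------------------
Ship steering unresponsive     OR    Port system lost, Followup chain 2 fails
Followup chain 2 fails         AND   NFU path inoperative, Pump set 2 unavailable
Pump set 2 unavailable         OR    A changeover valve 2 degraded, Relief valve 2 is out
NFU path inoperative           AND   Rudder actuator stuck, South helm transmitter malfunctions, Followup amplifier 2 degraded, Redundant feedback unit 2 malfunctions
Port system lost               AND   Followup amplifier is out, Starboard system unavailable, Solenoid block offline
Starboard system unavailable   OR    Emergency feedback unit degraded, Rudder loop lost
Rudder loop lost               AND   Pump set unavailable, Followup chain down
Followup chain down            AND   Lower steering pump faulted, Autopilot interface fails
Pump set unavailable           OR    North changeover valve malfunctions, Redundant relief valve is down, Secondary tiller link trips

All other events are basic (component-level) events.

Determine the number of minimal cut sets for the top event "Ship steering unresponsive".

Pump set unavailable [OR]: union of children's cut sets → 3 cut set(s).
Followup chain down [AND]: one cut set from each child combined → 1 × 1 = 1 cut set(s).
Rudder loop lost [AND]: one cut set from each child combined → 3 × 1 = 3 cut set(s).
Starboard system unavailable [OR]: union of children's cut sets → 4 cut set(s).
Port system lost [AND]: one cut set from each child combined → 1 × 4 × 1 = 4 cut set(s).
NFU path inoperative [AND]: one cut set from each child combined → 1 × 1 × 1 × 1 = 1 cut set(s).
Pump set 2 unavailable [OR]: union of children's cut sets → 2 cut set(s).
Followup chain 2 fails [AND]: one cut set from each child combined → 1 × 2 = 2 cut set(s).
Ship steering unresponsive [OR]: union of children's cut sets → 6 cut set(s).
Minimal cut sets: {Emergency feedback unit degraded, Followup amplifier is out, Solenoid block offline}; {Autopilot interface fails, Followup amplifier is out, Lower steering pump faulted, North changeover valve malfunctions, Solenoid block offline}; {Autopilot interface fails, Followup amplifier is out, Lower steering pump faulted, Redundant relief valve is down, Solenoid block offline}; {Autopilot interface fails, Followup amplifier is out, Lower steering pump faulted, Secondary tiller link trips, Solenoid block offline}; {A changeover valve 2 degraded, Followup amplifier 2 degraded, Redundant feedback unit 2 malfunctions, Rudder actuator stuck, South helm transmitter malfunctions}; {Followup amplifier 2 degraded, Redundant feedback unit 2 malfunctions, Relief valve 2 is out, Rudder actuator stuck, South helm transmitter malfunctions}.

6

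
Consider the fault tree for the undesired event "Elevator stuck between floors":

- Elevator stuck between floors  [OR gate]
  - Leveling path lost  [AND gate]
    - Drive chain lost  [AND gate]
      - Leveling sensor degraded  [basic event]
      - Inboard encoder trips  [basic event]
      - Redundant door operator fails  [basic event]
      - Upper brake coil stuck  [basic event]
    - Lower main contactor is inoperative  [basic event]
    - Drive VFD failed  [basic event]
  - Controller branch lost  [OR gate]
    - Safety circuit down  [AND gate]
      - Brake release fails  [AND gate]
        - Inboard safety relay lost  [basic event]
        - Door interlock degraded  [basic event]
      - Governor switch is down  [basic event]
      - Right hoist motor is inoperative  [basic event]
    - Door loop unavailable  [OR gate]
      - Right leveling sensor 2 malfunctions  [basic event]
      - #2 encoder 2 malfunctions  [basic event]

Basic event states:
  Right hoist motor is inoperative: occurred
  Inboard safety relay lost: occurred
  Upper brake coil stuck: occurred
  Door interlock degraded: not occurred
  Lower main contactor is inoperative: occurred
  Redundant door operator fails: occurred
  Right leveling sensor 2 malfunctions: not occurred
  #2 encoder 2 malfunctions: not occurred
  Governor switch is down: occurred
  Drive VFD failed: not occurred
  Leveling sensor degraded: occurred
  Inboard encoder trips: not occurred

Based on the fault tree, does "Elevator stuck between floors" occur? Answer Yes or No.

Drive chain lost [AND]: Leveling sensor degraded=occurs, Inboard encoder trips=not, Redundant door operator fails=occurs, Upper brake coil stuck=occurs → not all inputs occur → does not occur.
Leveling path lost [AND]: Drive chain lost=not, Lower main contactor is inoperative=occurs, Drive VFD failed=not → not all inputs occur → does not occur.
Brake release fails [AND]: Inboard safety relay lost=occurs, Door interlock degraded=not → not all inputs occur → does not occur.
Safety circuit down [AND]: Brake release fails=not, Governor switch is down=occurs, Right hoist motor is inoperative=occurs → not all inputs occur → does not occur.
Door loop unavailable [OR]: Right leveling sensor 2 malfunctions=not, #2 encoder 2 malfunctions=not → no input occurs → does not occur.
Controller branch lost [OR]: Safety circuit down=not, Door loop unavailable=not → no input occurs → does not occur.
Elevator stuck between floors [OR]: Leveling path lost=not, Controller branch lost=not → no input occurs → does not occur.

No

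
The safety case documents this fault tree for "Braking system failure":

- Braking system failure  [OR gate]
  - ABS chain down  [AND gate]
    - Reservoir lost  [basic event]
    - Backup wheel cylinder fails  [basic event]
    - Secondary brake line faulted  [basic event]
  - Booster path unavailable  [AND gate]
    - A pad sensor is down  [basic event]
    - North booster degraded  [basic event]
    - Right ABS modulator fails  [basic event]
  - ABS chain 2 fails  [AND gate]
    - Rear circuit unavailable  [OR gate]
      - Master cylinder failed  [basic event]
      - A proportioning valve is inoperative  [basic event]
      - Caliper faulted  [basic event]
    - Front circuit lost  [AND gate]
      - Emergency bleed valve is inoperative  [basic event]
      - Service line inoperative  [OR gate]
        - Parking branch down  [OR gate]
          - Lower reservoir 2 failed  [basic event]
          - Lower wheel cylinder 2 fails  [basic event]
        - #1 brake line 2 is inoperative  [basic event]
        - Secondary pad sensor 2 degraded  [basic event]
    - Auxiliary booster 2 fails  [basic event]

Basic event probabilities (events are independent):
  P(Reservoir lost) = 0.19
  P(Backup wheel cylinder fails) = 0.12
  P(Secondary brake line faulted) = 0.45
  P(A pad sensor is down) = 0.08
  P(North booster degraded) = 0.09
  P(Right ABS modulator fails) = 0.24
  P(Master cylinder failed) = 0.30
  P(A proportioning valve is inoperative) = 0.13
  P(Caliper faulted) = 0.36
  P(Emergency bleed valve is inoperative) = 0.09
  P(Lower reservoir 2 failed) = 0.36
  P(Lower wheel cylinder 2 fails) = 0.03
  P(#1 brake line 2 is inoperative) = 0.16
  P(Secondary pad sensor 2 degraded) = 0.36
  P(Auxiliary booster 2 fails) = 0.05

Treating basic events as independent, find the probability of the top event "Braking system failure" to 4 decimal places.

0.0138

P(ABS chain down) [AND] = 0.19 × 0.12 × 0.45 = 0.010260
P(Booster path unavailable) [AND] = 0.08 × 0.09 × 0.24 = 0.001728
P(Rear circuit unavailable) [OR] = 1 − (1−0.30) × (1−0.13) × (1−0.36) = 0.610240
P(Parking branch down) [OR] = 1 − (1−0.36) × (1−0.03) = 0.379200
P(Service line inoperative) [OR] = 1 − (1−0.379200) × (1−0.16) × (1−0.36) = 0.666258
P(Front circuit lost) [AND] = 0.09 × 0.666258 = 0.059963
P(ABS chain 2 fails) [AND] = 0.610240 × 0.059963 × 0.05 = 0.001830
P(Braking system failure) [OR] = 1 − (1−0.010260) × (1−0.001728) × (1−0.001830) = 0.013778
Rounded to 4 decimal places: P(Braking system failure) ≈ 0.0138.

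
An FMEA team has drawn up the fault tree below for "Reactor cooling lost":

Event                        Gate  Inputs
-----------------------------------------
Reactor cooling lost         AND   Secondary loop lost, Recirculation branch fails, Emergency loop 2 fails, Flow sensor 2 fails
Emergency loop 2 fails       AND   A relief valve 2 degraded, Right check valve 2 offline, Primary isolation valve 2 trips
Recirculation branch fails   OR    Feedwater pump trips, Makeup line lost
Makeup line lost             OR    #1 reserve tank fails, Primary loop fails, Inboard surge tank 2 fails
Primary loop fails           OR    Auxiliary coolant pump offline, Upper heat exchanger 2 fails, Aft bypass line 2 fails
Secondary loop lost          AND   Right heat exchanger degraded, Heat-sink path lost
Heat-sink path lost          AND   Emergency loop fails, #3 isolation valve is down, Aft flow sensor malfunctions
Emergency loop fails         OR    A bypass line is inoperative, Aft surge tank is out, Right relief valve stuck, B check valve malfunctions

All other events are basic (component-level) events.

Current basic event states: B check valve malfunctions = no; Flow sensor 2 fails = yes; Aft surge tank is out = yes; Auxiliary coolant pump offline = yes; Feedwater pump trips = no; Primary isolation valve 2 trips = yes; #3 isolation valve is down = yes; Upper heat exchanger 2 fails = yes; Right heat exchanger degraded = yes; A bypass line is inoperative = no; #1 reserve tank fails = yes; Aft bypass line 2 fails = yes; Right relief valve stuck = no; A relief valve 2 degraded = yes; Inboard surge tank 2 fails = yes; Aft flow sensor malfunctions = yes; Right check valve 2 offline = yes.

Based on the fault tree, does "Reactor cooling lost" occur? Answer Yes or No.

Emergency loop fails [OR]: A bypass line is inoperative=not, Aft surge tank is out=occurs, Right relief valve stuck=not, B check valve malfunctions=not → at least one input occurs → occurs.
Heat-sink path lost [AND]: Emergency loop fails=occurs, #3 isolation valve is down=occurs, Aft flow sensor malfunctions=occurs → all inputs occur → occurs.
Secondary loop lost [AND]: Right heat exchanger degraded=occurs, Heat-sink path lost=occurs → all inputs occur → occurs.
Primary loop fails [OR]: Auxiliary coolant pump offline=occurs, Upper heat exchanger 2 fails=occurs, Aft bypass line 2 fails=occurs → at least one input occurs → occurs.
Makeup line lost [OR]: #1 reserve tank fails=occurs, Primary loop fails=occurs, Inboard surge tank 2 fails=occurs → at least one input occurs → occurs.
Recirculation branch fails [OR]: Feedwater pump trips=not, Makeup line lost=occurs → at least one input occurs → occurs.
Emergency loop 2 fails [AND]: A relief valve 2 degraded=occurs, Right check valve 2 offline=occurs, Primary isolation valve 2 trips=occurs → all inputs occur → occurs.
Reactor cooling lost [AND]: Secondary loop lost=occurs, Recirculation branch fails=occurs, Emergency loop 2 fails=occurs, Flow sensor 2 fails=occurs → all inputs occur → occurs.

Yes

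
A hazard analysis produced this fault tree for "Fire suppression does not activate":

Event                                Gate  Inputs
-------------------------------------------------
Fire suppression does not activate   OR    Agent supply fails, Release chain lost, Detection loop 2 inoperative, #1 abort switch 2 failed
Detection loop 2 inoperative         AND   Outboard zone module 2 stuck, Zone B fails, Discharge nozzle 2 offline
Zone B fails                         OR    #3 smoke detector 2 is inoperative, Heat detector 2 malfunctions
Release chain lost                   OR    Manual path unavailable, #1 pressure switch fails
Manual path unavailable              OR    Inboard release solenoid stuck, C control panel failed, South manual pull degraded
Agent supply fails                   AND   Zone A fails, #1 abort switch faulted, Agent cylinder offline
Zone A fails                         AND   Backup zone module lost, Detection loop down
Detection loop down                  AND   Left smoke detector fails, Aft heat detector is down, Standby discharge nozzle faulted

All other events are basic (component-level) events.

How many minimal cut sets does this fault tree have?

8

Detection loop down [AND]: one cut set from each child combined → 1 × 1 × 1 = 1 cut set(s).
Zone A fails [AND]: one cut set from each child combined → 1 × 1 = 1 cut set(s).
Agent supply fails [AND]: one cut set from each child combined → 1 × 1 × 1 = 1 cut set(s).
Manual path unavailable [OR]: union of children's cut sets → 3 cut set(s).
Release chain lost [OR]: union of children's cut sets → 4 cut set(s).
Zone B fails [OR]: union of children's cut sets → 2 cut set(s).
Detection loop 2 inoperative [AND]: one cut set from each child combined → 1 × 2 × 1 = 2 cut set(s).
Fire suppression does not activate [OR]: union of children's cut sets → 8 cut set(s).
Minimal cut sets: {#1 abort switch faulted, Aft heat detector is down, Agent cylinder offline, Backup zone module lost, Left smoke detector fails, Standby discharge nozzle faulted}; {Inboard release solenoid stuck}; {C control panel failed}; {South manual pull degraded}; {#1 pressure switch fails}; {#3 smoke detector 2 is inoperative, Discharge nozzle 2 offline, Outboard zone module 2 stuck}; {Discharge nozzle 2 offline, Heat detector 2 malfunctions, Outboard zone module 2 stuck}; {#1 abort switch 2 failed}.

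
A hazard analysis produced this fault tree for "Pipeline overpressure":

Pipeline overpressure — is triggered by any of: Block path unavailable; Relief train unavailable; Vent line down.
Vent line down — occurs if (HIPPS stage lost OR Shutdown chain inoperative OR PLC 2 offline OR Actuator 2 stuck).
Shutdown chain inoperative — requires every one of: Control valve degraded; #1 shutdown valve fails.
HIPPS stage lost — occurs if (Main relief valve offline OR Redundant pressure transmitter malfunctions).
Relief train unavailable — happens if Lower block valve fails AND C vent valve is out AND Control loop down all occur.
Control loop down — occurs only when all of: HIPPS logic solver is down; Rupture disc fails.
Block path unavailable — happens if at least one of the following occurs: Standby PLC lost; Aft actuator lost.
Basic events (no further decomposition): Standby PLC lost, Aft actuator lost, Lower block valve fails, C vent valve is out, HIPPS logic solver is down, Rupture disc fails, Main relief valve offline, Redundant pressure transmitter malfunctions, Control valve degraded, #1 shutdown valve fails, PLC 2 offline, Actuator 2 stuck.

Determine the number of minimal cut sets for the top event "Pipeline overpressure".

8

Block path unavailable [OR]: union of children's cut sets → 2 cut set(s).
Control loop down [AND]: one cut set from each child combined → 1 × 1 = 1 cut set(s).
Relief train unavailable [AND]: one cut set from each child combined → 1 × 1 × 1 = 1 cut set(s).
HIPPS stage lost [OR]: union of children's cut sets → 2 cut set(s).
Shutdown chain inoperative [AND]: one cut set from each child combined → 1 × 1 = 1 cut set(s).
Vent line down [OR]: union of children's cut sets → 5 cut set(s).
Pipeline overpressure [OR]: union of children's cut sets → 8 cut set(s).
Minimal cut sets: {Standby PLC lost}; {Aft actuator lost}; {C vent valve is out, HIPPS logic solver is down, Lower block valve fails, Rupture disc fails}; {Main relief valve offline}; {Redundant pressure transmitter malfunctions}; {#1 shutdown valve fails, Control valve degraded}; {PLC 2 offline}; {Actuator 2 stuck}.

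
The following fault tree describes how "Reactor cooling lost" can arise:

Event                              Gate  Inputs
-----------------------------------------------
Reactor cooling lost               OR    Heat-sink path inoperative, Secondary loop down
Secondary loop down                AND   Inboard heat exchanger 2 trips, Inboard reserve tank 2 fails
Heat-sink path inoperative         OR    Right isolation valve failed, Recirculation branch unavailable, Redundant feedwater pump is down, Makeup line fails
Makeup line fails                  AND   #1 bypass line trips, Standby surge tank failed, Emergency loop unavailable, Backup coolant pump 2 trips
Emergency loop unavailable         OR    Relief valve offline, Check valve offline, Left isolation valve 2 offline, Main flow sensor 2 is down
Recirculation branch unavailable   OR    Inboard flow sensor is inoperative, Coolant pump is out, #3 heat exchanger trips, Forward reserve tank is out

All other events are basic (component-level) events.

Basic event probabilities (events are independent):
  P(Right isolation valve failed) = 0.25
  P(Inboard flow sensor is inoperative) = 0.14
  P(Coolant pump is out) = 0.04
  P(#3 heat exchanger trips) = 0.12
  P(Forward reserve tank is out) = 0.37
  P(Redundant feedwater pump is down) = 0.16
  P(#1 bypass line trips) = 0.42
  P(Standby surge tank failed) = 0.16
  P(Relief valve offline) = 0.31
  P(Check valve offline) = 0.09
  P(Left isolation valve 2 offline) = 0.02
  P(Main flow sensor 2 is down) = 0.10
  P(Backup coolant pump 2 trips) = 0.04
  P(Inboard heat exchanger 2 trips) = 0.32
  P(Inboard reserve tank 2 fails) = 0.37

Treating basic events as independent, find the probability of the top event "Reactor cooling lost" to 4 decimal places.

0.7461

P(Recirculation branch unavailable) [OR] = 1 − (1−0.14) × (1−0.04) × (1−0.12) × (1−0.37) = 0.542287
P(Emergency loop unavailable) [OR] = 1 − (1−0.31) × (1−0.09) × (1−0.02) × (1−0.10) = 0.446192
P(Makeup line fails) [AND] = 0.42 × 0.16 × 0.446192 × 0.04 = 0.001199
P(Heat-sink path inoperative) [OR] = 1 − (1−0.25) × (1−0.542287) × (1−0.16) × (1−0.001199) = 0.711987
P(Secondary loop down) [AND] = 0.32 × 0.37 = 0.118400
P(Reactor cooling lost) [OR] = 1 − (1−0.711987) × (1−0.118400) = 0.746088
Rounded to 4 decimal places: P(Reactor cooling lost) ≈ 0.7461.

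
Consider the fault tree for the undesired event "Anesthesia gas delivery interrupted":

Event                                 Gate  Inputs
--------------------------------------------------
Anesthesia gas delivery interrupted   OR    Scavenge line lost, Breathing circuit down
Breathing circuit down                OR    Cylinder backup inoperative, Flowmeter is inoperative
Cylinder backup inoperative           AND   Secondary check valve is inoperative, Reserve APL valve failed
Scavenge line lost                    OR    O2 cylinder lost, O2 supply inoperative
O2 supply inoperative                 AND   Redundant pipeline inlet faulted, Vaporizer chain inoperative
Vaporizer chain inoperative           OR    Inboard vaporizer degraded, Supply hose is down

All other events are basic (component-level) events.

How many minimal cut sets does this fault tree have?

5

Vaporizer chain inoperative [OR]: union of children's cut sets → 2 cut set(s).
O2 supply inoperative [AND]: one cut set from each child combined → 1 × 2 = 2 cut set(s).
Scavenge line lost [OR]: union of children's cut sets → 3 cut set(s).
Cylinder backup inoperative [AND]: one cut set from each child combined → 1 × 1 = 1 cut set(s).
Breathing circuit down [OR]: union of children's cut sets → 2 cut set(s).
Anesthesia gas delivery interrupted [OR]: union of children's cut sets → 5 cut set(s).
Minimal cut sets: {O2 cylinder lost}; {Inboard vaporizer degraded, Redundant pipeline inlet faulted}; {Redundant pipeline inlet faulted, Supply hose is down}; {Reserve APL valve failed, Secondary check valve is inoperative}; {Flowmeter is inoperative}.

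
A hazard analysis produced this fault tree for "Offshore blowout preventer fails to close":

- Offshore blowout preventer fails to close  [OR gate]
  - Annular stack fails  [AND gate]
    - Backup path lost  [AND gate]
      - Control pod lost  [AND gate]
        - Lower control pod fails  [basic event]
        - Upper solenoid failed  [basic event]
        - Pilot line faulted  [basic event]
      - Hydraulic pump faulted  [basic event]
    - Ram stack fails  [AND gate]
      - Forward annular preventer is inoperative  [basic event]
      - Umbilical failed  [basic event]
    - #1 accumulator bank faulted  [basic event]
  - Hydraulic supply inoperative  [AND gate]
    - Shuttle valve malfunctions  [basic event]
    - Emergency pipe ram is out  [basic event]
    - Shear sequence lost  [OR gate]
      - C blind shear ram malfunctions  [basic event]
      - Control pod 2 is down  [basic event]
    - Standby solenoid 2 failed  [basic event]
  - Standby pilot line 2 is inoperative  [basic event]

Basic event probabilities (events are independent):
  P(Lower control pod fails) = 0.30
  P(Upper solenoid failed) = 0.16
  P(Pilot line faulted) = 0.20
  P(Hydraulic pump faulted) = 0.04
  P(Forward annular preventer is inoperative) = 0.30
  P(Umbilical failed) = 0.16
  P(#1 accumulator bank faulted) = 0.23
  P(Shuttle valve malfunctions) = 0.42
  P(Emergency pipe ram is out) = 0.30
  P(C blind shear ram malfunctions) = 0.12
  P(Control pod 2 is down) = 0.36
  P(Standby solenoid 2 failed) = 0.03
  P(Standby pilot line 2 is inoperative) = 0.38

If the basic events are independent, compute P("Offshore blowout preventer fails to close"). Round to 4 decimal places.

0.3810

P(Control pod lost) [AND] = 0.30 × 0.16 × 0.20 = 0.009600
P(Backup path lost) [AND] = 0.009600 × 0.04 = 0.000384
P(Ram stack fails) [AND] = 0.30 × 0.16 = 0.048000
P(Annular stack fails) [AND] = 0.000384 × 0.048000 × 0.23 = 0.000004
P(Shear sequence lost) [OR] = 1 − (1−0.12) × (1−0.36) = 0.436800
P(Hydraulic supply inoperative) [AND] = 0.42 × 0.30 × 0.436800 × 0.03 = 0.001651
P(Offshore blowout preventer fails to close) [OR] = 1 − (1−0.000004) × (1−0.001651) × (1−0.38) = 0.381026
Rounded to 4 decimal places: P(Offshore blowout preventer fails to close) ≈ 0.3810.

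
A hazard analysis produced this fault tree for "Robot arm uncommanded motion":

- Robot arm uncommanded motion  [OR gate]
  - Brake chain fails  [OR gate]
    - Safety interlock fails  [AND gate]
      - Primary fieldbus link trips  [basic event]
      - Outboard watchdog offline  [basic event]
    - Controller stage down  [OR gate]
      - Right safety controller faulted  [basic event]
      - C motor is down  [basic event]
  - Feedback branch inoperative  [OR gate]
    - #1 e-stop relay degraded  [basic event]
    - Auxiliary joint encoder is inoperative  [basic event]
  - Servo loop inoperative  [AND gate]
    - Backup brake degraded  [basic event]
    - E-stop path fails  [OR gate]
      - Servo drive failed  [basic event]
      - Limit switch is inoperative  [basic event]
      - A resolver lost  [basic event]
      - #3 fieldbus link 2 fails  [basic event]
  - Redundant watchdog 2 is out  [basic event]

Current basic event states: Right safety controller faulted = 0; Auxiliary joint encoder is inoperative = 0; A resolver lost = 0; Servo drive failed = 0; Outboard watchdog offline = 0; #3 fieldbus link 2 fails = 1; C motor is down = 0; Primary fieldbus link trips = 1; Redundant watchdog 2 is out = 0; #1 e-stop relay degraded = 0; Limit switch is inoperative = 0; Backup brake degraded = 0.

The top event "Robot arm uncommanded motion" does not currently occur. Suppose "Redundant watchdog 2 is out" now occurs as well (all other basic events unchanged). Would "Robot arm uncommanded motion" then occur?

Yes

Counterfactual: set "Redundant watchdog 2 is out" to occurred.
Safety interlock fails [AND]: Primary fieldbus link trips=occurs, Outboard watchdog offline=not → not all inputs occur → does not occur.
Controller stage down [OR]: Right safety controller faulted=not, C motor is down=not → no input occurs → does not occur.
Brake chain fails [OR]: Safety interlock fails=not, Controller stage down=not → no input occurs → does not occur.
Feedback branch inoperative [OR]: #1 e-stop relay degraded=not, Auxiliary joint encoder is inoperative=not → no input occurs → does not occur.
E-stop path fails [OR]: Servo drive failed=not, Limit switch is inoperative=not, A resolver lost=not, #3 fieldbus link 2 fails=occurs → at least one input occurs → occurs.
Servo loop inoperative [AND]: Backup brake degraded=not, E-stop path fails=occurs → not all inputs occur → does not occur.
Robot arm uncommanded motion [OR]: Brake chain fails=not, Feedback branch inoperative=not, Servo loop inoperative=not, Redundant watchdog 2 is out=occurs → at least one input occurs → occurs.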